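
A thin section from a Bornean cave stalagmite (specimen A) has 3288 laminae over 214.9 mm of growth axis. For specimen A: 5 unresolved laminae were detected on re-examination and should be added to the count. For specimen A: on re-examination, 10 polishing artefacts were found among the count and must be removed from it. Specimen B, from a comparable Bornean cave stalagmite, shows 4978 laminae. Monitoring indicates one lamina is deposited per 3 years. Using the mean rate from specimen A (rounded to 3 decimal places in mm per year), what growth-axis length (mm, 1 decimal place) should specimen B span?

Specimen A: after corrections the count is 3288 − 10 + 5 = 3283 laminae.
Specimen A: 3283 laminae at 3 years each span 3283 × 3 = 9849 years.
A: Extension rate ≈ 214.9 / 9849 = 0.022 mm/year.
Specimen B: 4978 laminae at 3 years each span 4978 × 3 = 14934 years. For B, 0.022 mm/year × 14934 years = 328.5 mm.

328.5 mm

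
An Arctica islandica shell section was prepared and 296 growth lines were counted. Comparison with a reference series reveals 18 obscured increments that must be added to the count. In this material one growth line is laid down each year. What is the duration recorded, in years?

314 years

After corrections the count is 296 + 18 = 314 growth lines.
At one growth line per year, that is 314 years.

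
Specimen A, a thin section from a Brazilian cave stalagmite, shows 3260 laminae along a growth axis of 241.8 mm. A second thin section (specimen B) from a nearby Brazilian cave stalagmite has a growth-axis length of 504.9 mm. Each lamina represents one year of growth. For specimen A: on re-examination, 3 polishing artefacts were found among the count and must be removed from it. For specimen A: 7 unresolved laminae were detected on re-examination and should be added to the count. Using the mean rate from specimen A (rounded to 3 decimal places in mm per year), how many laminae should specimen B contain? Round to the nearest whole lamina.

Specimen A: correcting the raw count gives 3260 − 3 + 7 = 3264 true laminae.
A: Mean rate = 241.8 mm / 3264 years ≈ 0.074 mm/yr.
B spans 504.9 / 0.074 = 6822.97 years ≈ 6823 laminae.

6823 laminae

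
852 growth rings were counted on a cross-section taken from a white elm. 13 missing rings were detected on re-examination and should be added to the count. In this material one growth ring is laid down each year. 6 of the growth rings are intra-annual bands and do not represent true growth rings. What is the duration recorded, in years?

859 years

After corrections the count is 852 − 6 + 13 = 859 growth rings.
One growth ring per year makes the duration 859 years.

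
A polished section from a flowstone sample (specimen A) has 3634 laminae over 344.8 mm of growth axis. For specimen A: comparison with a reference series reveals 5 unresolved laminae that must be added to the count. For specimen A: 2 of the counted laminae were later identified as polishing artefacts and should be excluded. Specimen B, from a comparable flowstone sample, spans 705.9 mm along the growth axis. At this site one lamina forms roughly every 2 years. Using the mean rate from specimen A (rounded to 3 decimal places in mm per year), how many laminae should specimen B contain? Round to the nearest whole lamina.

7510 laminae

Specimen A: adjusted count: 3634 − 2 + 5 = 3637 laminae.
Specimen A: at 2 years per lamina, 3637 × 2 = 7274 years.
A: Mean rate = 344.8 mm / 7274 years ≈ 0.047 mm/year.
Specimen B: 705.9 mm / 0.047 mm per year = 15019.15 years; at 2 years per lamina that is 15019.15 / 2 ≈ 7510 laminae.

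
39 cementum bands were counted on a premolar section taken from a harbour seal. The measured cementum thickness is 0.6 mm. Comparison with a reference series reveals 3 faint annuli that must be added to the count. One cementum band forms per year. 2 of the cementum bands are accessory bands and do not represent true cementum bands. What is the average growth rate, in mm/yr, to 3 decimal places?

0.015 mm/yr

True cementum band count = 39 − 2 + 3 = 40.
Mean rate = 0.6 mm / 40 years ≈ 0.015 mm/yr.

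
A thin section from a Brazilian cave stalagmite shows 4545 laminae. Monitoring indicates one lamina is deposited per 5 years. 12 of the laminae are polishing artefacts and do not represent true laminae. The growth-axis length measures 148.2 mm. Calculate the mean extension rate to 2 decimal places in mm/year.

0.01 mm/year

Correcting the raw count gives 4545 − 12 = 4533 true laminae.
At 5 years per lamina, 4533 × 5 = 22665 years.
Mean rate = 148.2 mm / 22665 years ≈ 0.01 mm/year.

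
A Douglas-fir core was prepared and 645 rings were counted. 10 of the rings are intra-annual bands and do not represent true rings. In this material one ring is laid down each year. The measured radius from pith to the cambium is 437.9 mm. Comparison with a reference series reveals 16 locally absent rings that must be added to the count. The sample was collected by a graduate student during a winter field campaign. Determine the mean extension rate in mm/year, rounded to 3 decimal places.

Adjusted count: 645 − 10 + 16 = 651 rings.
Mean rate = 437.9 mm / 651 years ≈ 0.673 mm/year.

0.673 mm/year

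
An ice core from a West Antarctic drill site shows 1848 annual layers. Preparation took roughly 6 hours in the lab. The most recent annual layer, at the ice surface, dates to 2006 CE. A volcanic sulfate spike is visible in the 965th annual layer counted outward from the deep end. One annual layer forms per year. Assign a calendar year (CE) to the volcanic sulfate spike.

1123 CE

Between annual layer 965 and the ice surface there are 1848 − 965 = 883 annual layers.
2006 − 883 = 1123 CE.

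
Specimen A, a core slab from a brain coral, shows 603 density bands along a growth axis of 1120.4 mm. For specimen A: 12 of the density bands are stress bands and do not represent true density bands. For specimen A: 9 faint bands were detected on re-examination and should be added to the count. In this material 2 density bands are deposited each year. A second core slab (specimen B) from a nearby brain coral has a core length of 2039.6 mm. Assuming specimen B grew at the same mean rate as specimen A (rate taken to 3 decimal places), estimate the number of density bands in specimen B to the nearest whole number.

1092 density bands

Specimen A: correcting the raw count gives 603 − 12 + 9 = 600 true density bands.
Specimen A: dividing by 2 density bands per year: 600 / 2 = 300 years.
A: Mean rate = 1120.4 mm / 300 years ≈ 3.735 mm per year.
Specimen B: 2039.6 mm / 3.735 mm per year = 546.08 years; at 2 density bands per year that is 546.08 × 2 ≈ 1092 density bands.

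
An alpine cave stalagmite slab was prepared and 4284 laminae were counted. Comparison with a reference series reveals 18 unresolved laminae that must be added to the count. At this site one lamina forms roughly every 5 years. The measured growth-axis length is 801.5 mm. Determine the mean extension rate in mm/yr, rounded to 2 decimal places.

0.04 mm/yr

Adjusted count: 4284 + 18 = 4302 laminae.
Multiplying by 5 years per lamina: 4302 × 5 = 21510 years.
801.5 mm over 21510 years gives 801.5 / 21510 ≈ 0.04 mm/yr.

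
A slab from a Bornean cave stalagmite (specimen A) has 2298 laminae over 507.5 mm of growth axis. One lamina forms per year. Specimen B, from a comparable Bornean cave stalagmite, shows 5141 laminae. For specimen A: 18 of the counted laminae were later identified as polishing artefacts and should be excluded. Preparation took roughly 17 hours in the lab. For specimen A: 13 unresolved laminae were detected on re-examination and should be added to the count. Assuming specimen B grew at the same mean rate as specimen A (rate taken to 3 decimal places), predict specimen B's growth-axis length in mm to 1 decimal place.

1136.2 mm

Specimen A: correcting the raw count gives 2298 − 18 + 13 = 2293 true laminae.
A: Mean rate = 507.5 mm / 2293 years ≈ 0.221 mm/year.
B's length ≈ 0.221 × 5141 = 1136.2 mm.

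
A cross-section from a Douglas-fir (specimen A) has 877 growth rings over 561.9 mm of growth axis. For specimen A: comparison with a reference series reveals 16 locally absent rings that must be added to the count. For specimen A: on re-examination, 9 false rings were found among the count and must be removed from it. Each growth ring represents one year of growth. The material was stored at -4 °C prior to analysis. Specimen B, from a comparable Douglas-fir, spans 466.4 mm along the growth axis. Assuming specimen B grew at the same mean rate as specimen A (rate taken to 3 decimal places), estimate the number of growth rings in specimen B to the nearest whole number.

Specimen A: correcting the raw count gives 877 − 9 + 16 = 884 true growth rings.
A: Extension rate ≈ 561.9 / 884 = 0.636 mm per year.
For B, 466.4 / 0.636 = 733.33 years ≈ 733 growth rings.

733 growth rings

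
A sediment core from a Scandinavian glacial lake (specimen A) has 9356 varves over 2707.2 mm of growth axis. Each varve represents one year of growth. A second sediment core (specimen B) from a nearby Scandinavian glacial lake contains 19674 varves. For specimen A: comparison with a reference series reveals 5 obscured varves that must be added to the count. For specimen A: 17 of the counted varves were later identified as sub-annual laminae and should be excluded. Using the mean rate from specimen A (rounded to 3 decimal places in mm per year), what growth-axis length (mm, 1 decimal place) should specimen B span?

Specimen A: adjusted count: 9356 − 17 + 5 = 9344 varves.
A: 2707.2 mm over 9344 years gives 2707.2 / 9344 ≈ 0.290 mm/year.
B's length ≈ 0.290 × 19674 = 5705.5 mm.

5705.5 mm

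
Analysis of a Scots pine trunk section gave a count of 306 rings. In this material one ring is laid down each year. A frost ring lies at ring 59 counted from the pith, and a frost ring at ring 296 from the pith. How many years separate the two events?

237 yr

Separation: 296 − 59 = 237 rings.
That is 237 years at one ring per year.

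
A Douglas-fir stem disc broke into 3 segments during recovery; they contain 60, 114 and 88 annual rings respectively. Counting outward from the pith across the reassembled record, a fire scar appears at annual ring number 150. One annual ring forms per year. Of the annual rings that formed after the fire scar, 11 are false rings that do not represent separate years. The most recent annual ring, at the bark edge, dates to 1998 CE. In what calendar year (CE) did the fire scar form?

1897 CE

Total annual rings = 60 + 114 + 88 = 262.
Between annual ring 150 and the bark edge there are 262 − 150 = 112 annual rings.
Removing the 11 false annual rings leaves 112 − 11 = 101 true annual rings beyond the fire scar.
Counting back 101 years from 1998 CE places the fire scar in 1998 − 101 = 1897 CE.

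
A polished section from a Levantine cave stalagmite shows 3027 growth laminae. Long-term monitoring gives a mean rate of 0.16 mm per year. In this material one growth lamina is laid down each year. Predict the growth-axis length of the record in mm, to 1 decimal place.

484.3 mm

The record spans 3027 years at 0.16 mm per year.
3027 years at 0.16 mm/year gives 0.16 × 3027 = 484.3 mm.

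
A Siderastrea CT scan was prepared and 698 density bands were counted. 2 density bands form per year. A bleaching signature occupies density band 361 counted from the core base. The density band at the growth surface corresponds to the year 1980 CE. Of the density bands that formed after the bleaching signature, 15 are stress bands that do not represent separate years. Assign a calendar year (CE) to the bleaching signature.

The bleaching signature sits at density band 361 from the core base, so 698 − 361 = 337 density bands formed after it.
337 − 15 false = 322 true density bands after the bleaching signature.
Dividing by 2 density bands per year: 322 / 2 = 161 years.
The density band at the growth surface is 1980 CE, so the bleaching signature dates to 1980 − 161 = 1819 CE.

1819 CE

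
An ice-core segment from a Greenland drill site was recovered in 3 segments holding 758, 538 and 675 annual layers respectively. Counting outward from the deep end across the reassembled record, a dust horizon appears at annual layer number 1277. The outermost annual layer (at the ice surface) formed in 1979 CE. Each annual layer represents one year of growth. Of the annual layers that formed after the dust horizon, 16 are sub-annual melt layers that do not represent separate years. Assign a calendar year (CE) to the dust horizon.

1301 CE

Total annual layers = 758 + 538 + 675 = 1971.
The dust horizon sits at annual layer 1277 from the deep end, so 1971 − 1277 = 694 annual layers formed after it.
694 − 16 false = 678 true annual layers after the dust horizon.
Counting back 678 years from 1979 CE places the dust horizon in 1979 − 678 = 1301 CE.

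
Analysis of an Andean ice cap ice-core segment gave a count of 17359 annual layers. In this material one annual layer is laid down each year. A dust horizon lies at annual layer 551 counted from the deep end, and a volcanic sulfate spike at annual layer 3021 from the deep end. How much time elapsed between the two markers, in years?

The two markers are separated by 3021 − 551 = 2470 annual layers.
One annual layer per year makes the interval 2470 years.

2470 yr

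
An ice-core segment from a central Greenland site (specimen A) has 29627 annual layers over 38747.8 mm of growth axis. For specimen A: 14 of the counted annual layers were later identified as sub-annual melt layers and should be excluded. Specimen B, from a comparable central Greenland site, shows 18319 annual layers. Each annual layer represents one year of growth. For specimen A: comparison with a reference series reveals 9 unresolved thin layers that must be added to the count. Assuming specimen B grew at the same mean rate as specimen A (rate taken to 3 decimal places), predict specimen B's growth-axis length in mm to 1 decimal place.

Specimen A: true annual layer count = 29627 − 14 + 9 = 29622.
A: Extension rate ≈ 38747.8 / 29622 = 1.308 mm/year.
For B, 1.308 mm/year × 18319 years = 23961.3 mm.

23961.3 mm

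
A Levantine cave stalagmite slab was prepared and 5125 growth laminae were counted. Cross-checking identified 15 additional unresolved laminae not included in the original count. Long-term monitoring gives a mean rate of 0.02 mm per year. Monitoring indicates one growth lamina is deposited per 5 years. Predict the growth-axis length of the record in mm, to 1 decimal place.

True growth lamina count = 5125 + 15 = 5140.
5140 growth laminae at 5 years each span 5140 × 5 = 25700 years.
25700 years at 0.02 mm/year gives 0.02 × 25700 = 514.0 mm.

514.0 mm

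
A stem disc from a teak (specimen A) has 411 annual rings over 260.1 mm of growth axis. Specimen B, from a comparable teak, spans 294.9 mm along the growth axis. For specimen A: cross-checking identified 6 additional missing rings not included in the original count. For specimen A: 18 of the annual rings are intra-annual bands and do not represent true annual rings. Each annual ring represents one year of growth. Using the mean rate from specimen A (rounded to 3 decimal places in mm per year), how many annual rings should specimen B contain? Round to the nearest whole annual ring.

Specimen A: correcting the raw count gives 411 − 18 + 6 = 399 true annual rings.
A: 260.1 mm over 399 years gives 260.1 / 399 ≈ 0.652 mm/year.
Specimen B: 294.9 mm / 0.652 mm per year = 452.30 years ≈ 452 annual rings.

452 annual rings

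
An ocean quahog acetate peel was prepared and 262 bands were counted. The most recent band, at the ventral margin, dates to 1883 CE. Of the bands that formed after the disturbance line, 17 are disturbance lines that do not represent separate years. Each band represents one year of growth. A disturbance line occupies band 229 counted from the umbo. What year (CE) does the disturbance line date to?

1867 CE

262 − 229 = 33 bands lie beyond the disturbance line toward the ventral margin.
Excluding 17 false bands: 33 − 17 = 16.
The band at the ventral margin is 1883 CE, so the disturbance line dates to 1883 − 16 = 1867 CE.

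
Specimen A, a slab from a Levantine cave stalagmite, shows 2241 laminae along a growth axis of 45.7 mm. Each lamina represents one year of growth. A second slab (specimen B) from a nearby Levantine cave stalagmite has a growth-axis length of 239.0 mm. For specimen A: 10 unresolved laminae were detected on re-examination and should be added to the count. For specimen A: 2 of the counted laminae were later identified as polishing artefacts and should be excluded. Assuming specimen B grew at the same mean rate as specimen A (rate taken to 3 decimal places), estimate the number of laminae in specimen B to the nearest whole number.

Specimen A: after corrections the count is 2241 − 2 + 10 = 2249 laminae.
A: Mean rate = 45.7 mm / 2249 years ≈ 0.020 mm per year.
For B, 239.0 / 0.020 = 11950.00 years ≈ 11950 laminae.

11950 laminae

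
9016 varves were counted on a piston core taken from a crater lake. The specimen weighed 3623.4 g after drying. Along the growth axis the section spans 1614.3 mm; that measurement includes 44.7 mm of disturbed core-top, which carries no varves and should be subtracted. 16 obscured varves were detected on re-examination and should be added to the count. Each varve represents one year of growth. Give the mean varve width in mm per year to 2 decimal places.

0.17 mm per year

True varve count = 9016 + 16 = 9032.
Net length = 1614.3 − 44.7 = 1569.6 mm.
Mean rate = 1569.6 mm / 9032 years ≈ 0.17 mm per year.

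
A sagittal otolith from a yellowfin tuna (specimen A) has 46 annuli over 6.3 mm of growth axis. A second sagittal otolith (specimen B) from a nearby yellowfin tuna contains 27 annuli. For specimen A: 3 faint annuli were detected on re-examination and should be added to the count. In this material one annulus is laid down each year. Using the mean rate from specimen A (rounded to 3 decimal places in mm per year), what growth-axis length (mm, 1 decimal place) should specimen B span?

3.5 mm

Specimen A: true annulus count = 46 + 3 = 49.
A: Extension rate ≈ 6.3 / 49 = 0.129 mm/year.
For B, 0.129 mm/year × 27 years = 3.5 mm.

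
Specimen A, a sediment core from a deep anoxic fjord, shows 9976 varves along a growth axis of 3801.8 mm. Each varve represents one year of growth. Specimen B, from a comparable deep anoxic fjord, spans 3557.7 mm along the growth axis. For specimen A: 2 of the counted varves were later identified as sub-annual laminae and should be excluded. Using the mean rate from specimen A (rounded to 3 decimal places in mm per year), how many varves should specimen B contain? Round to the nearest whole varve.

Specimen A: after corrections the count is 9976 − 2 = 9974 varves.
A: Extension rate ≈ 3801.8 / 9974 = 0.381 mm per year.
B spans 3557.7 / 0.381 = 9337.80 years ≈ 9338 varves.

9338 varves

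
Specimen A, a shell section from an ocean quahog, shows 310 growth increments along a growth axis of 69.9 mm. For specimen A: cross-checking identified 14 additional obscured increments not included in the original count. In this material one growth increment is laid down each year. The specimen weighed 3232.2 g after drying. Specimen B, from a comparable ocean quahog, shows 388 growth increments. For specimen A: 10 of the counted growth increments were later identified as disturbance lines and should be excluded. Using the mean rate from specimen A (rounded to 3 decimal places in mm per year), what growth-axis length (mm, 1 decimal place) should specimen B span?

Specimen A: adjusted count: 310 − 10 + 14 = 314 growth increments.
A: Mean rate = 69.9 mm / 314 years ≈ 0.223 mm per year.
For B, 0.223 mm/year × 388 years = 86.5 mm.

86.5 mm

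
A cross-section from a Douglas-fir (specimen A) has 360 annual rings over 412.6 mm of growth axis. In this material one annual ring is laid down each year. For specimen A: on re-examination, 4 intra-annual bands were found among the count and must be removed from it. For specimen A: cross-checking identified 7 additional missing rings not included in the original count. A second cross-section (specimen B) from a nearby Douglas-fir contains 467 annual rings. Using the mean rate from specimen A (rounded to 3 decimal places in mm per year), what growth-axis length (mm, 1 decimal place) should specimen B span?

Specimen A: after corrections the count is 360 − 4 + 7 = 363 annual rings.
A: Mean rate = 412.6 mm / 363 years ≈ 1.137 mm/yr.
B's length ≈ 1.137 × 467 = 531.0 mm.

531.0 mm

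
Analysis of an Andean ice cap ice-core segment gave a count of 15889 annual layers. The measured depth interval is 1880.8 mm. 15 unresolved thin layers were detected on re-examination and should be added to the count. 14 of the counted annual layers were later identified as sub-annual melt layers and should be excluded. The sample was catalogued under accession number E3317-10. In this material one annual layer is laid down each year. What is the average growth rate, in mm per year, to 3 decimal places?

0.118 mm per year

True annual layer count = 15889 − 14 + 15 = 15890.
Extension rate ≈ 1880.8 / 15890 = 0.118 mm per year.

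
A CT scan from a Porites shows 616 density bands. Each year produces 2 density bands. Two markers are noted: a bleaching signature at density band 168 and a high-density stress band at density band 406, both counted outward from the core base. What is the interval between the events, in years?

119 years

406 − 168 = 238 density bands lie between the two events.
238 density bands at 2 per year is 238 / 2 = 119 years.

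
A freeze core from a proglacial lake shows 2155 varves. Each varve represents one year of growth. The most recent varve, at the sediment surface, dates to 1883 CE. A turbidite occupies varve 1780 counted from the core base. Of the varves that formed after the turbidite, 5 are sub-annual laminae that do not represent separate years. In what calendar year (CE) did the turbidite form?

1513 CE

Between varve 1780 and the sediment surface there are 2155 − 1780 = 375 varves.
375 − 5 false = 370 true varves after the turbidite.
The varve at the sediment surface is 1883 CE, so the turbidite dates to 1883 − 370 = 1513 CE.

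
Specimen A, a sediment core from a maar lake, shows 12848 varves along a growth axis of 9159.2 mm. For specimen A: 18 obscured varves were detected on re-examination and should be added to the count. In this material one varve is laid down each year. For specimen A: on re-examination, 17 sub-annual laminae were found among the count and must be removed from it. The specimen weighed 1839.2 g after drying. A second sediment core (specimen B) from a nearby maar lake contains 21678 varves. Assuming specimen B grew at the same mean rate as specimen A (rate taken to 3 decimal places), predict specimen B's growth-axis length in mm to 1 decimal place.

15456.4 mm

Specimen A: correcting the raw count gives 12848 − 17 + 18 = 12849 true varves.
A: Mean rate = 9159.2 mm / 12849 years ≈ 0.713 mm/year.
B's length ≈ 0.713 × 21678 = 15456.4 mm.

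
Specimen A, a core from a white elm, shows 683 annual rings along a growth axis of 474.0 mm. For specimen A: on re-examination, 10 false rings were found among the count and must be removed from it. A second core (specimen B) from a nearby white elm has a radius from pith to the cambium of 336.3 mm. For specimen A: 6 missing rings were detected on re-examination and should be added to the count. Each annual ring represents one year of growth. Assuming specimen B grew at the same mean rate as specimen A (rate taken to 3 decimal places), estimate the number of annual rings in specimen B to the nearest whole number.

482 annual rings

Specimen A: after corrections the count is 683 − 10 + 6 = 679 annual rings.
A: 474.0 mm over 679 years gives 474.0 / 679 ≈ 0.698 mm/year.
Specimen B: 336.3 mm / 0.698 mm per year = 481.81 years ≈ 482 annual rings.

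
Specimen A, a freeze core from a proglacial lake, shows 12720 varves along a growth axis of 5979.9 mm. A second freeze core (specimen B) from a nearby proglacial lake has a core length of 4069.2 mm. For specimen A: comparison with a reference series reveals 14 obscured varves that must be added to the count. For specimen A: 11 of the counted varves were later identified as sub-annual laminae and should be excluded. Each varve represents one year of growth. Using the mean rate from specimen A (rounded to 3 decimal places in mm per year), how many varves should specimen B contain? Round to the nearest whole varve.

Specimen A: correcting the raw count gives 12720 − 11 + 14 = 12723 true varves.
A: Mean rate = 5979.9 mm / 12723 years ≈ 0.470 mm/year.
Specimen B: 4069.2 mm / 0.470 mm per year = 8657.87 years ≈ 8658 varves.

8658 varves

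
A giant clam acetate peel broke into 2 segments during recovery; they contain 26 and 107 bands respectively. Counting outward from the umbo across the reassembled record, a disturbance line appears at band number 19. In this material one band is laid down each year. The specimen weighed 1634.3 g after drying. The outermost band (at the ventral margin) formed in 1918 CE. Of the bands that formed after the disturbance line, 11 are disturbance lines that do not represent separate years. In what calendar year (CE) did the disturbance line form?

Total bands = 26 + 107 = 133.
133 − 19 = 114 bands lie beyond the disturbance line toward the ventral margin.
Removing the 11 false bands leaves 114 − 11 = 103 true bands beyond the disturbance line.
1918 − 103 = 1815 CE.

1815 CE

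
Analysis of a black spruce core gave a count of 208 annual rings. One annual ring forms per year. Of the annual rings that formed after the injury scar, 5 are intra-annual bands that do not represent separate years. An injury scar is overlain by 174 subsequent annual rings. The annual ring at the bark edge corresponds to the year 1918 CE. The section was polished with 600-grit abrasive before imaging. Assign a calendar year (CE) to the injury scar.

1749 CE

174 annual rings post-date the injury scar.
Excluding 5 false annual rings: 174 − 5 = 169.
Counting back 169 years from 1918 CE places the injury scar in 1918 − 169 = 1749 CE.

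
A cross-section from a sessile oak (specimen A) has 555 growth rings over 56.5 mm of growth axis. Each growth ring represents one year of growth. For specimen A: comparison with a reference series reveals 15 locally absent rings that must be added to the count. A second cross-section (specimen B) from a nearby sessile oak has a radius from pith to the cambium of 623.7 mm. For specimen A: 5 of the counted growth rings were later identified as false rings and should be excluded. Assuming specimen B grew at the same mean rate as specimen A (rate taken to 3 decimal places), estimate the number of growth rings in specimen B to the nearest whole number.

Specimen A: after corrections the count is 555 − 5 + 15 = 565 growth rings.
A: Extension rate ≈ 56.5 / 565 = 0.100 mm per year.
Specimen B: 623.7 mm / 0.100 mm per year = 6237.00 years ≈ 6237 growth rings.

6237 growth rings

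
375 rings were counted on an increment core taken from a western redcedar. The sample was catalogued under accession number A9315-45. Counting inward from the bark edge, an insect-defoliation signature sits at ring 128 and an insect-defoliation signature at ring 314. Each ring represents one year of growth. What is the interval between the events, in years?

314 − 128 = 186 rings lie between the two events.
At one ring per year, 186 years elapsed between them.

186 years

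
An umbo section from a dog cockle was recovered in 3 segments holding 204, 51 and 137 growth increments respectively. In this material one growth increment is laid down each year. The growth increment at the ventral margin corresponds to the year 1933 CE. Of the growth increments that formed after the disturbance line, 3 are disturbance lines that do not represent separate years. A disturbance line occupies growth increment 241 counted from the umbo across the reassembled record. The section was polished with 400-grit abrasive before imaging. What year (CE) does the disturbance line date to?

Total growth increments = 204 + 51 + 137 = 392.
The disturbance line sits at growth increment 241 from the umbo, so 392 − 241 = 151 growth increments formed after it.
Removing the 3 false growth increments leaves 151 − 3 = 148 true growth increments beyond the disturbance line.
The growth increment at the ventral margin is 1933 CE, so the disturbance line dates to 1933 − 148 = 1785 CE.

1785 CE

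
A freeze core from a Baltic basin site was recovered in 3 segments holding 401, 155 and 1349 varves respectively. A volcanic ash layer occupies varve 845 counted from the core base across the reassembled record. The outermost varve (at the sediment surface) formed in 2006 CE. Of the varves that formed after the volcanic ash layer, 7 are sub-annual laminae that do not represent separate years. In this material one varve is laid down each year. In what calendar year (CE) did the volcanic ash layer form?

Total varves = 401 + 155 + 1349 = 1905.
1905 − 845 = 1060 varves lie beyond the volcanic ash layer toward the sediment surface.
1060 − 7 false = 1053 true varves after the volcanic ash layer.
2006 − 1053 = 953 CE.

953 CE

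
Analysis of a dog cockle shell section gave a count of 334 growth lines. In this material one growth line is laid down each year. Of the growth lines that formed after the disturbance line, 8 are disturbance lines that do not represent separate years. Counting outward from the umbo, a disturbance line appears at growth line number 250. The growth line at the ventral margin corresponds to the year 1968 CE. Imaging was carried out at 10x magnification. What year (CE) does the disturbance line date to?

Between growth line 250 and the ventral margin there are 334 − 250 = 84 growth lines.
Removing the 8 false growth lines leaves 84 − 8 = 76 true growth lines beyond the disturbance line.
Counting back 76 years from 1968 CE places the disturbance line in 1968 − 76 = 1892 CE.

1892 CE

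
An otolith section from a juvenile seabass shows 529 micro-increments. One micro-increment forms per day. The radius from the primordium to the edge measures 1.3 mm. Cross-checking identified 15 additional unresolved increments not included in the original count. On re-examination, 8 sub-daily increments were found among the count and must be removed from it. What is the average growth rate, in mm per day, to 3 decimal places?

Adjusted count: 529 − 8 + 15 = 536 micro-increments.
Extension rate ≈ 1.3 / 536 = 0.002 mm per day.

0.002 mm per day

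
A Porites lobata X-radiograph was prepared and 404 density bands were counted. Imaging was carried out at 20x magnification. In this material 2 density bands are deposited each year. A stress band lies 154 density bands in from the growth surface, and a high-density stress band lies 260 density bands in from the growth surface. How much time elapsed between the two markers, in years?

53 yr

260 − 154 = 106 density bands lie between the two events.
With 2 density bands per year, 106 / 2 = 53 years.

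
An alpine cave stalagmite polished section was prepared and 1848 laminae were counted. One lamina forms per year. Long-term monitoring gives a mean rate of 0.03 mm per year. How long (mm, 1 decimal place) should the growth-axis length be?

The record spans 1848 years at 0.03 mm per year.
Length ≈ 0.03 × 1848 = 55.4 mm.

55.4 mm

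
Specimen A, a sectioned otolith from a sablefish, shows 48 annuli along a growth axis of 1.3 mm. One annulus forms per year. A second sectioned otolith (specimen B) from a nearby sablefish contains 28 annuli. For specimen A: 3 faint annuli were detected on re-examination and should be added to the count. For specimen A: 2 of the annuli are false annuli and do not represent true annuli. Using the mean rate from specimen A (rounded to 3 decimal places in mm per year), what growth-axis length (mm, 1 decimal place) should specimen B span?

Specimen A: true annulus count = 48 − 2 + 3 = 49.
A: Mean rate = 1.3 mm / 49 years ≈ 0.027 mm per year.
For B, 0.027 mm/year × 28 years = 0.8 mm.

0.8 mm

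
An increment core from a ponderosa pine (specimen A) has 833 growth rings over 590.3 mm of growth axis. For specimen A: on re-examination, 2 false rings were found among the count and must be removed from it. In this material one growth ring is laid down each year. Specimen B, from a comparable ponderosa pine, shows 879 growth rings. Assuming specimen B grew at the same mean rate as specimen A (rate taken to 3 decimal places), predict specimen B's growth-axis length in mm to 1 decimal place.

Specimen A: after corrections the count is 833 − 2 = 831 growth rings.
A: Extension rate ≈ 590.3 / 831 = 0.710 mm/year.
Length of B = 0.710 × 879 = 624.1 mm.

624.1 mm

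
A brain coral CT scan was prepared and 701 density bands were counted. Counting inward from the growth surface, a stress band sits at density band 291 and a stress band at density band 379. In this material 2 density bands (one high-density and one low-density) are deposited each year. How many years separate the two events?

The two markers are separated by 379 − 291 = 88 density bands.
Dividing by 2 density bands per year: 88 / 2 = 44 years.

44 yr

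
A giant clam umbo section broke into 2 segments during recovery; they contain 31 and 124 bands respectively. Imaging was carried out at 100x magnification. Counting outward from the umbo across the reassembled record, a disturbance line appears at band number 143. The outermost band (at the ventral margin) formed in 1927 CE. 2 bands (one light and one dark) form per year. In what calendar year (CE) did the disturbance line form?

Total bands = 31 + 124 = 155.
Between band 143 and the ventral margin there are 155 − 143 = 12 bands.
12 bands at 2 per year is 12 / 2 = 6 years.
The band at the ventral margin is 1927 CE, so the disturbance line dates to 1927 − 6 = 1921 CE.

1921 CE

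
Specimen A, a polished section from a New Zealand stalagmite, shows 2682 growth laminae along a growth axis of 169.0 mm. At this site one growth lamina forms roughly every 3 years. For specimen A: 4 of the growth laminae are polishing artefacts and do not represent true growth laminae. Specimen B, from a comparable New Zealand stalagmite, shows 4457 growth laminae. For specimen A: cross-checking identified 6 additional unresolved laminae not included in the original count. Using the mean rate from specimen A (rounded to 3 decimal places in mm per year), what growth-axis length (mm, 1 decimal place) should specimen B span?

280.8 mm

Specimen A: true growth lamina count = 2682 − 4 + 6 = 2684.
Specimen A: 2684 growth laminae at 3 years each span 2684 × 3 = 8052 years.
A: 169.0 mm over 8052 years gives 169.0 / 8052 ≈ 0.021 mm/year.
Specimen B: at 3 years per growth lamina, 4457 × 3 = 13371 years. Length of B = 0.021 × 13371 = 280.8 mm.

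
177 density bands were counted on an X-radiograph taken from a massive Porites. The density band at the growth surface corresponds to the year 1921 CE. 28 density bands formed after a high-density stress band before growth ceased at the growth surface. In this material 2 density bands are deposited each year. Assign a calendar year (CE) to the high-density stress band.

There are 28 density bands younger than the high-density stress band.
With 2 density bands per year, 28 / 2 = 14 years.
Counting back 14 years from 1921 CE places the high-density stress band in 1921 − 14 = 1907 CE.

1907 CE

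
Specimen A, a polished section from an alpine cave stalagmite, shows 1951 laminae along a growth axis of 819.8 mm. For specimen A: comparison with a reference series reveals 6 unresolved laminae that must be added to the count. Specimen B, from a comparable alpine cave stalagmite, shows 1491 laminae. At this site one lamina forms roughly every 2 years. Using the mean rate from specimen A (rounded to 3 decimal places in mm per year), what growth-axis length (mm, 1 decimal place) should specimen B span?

623.2 mm

Specimen A: correcting the raw count gives 1951 + 6 = 1957 true laminae.
Specimen A: at 2 years per lamina, 1957 × 2 = 3914 years.
A: Extension rate ≈ 819.8 / 3914 = 0.209 mm/year.
Specimen B: 1491 laminae at 2 years each span 1491 × 2 = 2982 years. B's length ≈ 0.209 × 2982 = 623.2 mm.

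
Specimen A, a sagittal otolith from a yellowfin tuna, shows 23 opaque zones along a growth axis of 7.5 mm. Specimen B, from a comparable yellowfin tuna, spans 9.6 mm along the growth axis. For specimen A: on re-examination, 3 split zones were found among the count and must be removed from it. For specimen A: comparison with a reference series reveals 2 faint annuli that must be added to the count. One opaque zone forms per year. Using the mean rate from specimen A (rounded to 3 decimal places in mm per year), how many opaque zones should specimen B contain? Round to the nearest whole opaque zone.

28 opaque zones

Specimen A: adjusted count: 23 − 3 + 2 = 22 opaque zones.
A: Extension rate ≈ 7.5 / 22 = 0.341 mm/yr.
Specimen B: 9.6 mm / 0.341 mm per year = 28.15 years ≈ 28 opaque zones.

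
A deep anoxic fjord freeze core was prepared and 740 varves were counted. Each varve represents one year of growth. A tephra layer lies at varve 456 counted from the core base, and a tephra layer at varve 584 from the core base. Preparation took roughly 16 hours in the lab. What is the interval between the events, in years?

Separation: 584 − 456 = 128 varves.
That is 128 years at one varve per year.

128 years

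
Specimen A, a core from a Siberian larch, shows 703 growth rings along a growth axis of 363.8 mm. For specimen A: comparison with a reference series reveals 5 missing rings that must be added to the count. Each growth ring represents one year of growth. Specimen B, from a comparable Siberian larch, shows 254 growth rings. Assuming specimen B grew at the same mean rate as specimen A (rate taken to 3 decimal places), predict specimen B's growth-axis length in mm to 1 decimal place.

130.6 mm

Specimen A: correcting the raw count gives 703 + 5 = 708 true growth rings.
A: Mean rate = 363.8 mm / 708 years ≈ 0.514 mm per year.
Length of B = 0.514 × 254 = 130.6 mm.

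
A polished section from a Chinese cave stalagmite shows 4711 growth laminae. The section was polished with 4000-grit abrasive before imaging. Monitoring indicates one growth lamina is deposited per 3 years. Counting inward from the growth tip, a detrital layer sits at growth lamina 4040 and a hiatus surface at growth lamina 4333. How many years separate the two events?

879 yr

The two markers are separated by 4333 − 4040 = 293 growth laminae.
293 growth laminae at 3 years each span 293 × 3 = 879 years.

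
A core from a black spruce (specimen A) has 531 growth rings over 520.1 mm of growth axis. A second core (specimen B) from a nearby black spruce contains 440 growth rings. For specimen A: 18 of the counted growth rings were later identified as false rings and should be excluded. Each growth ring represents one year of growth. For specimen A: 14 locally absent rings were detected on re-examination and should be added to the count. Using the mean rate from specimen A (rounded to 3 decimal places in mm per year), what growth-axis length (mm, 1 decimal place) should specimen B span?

Specimen A: correcting the raw count gives 531 − 18 + 14 = 527 true growth rings.
A: Mean rate = 520.1 mm / 527 years ≈ 0.987 mm/year.
B's length ≈ 0.987 × 440 = 434.3 mm.

434.3 mm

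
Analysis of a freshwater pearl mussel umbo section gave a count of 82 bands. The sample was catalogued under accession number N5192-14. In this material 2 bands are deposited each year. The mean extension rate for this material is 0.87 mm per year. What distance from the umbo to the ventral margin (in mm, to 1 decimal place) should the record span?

35.7 mm

Dividing by 2 bands per year: 82 / 2 = 41 years.
41 years at 0.87 mm/year gives 0.87 × 41 = 35.7 mm.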